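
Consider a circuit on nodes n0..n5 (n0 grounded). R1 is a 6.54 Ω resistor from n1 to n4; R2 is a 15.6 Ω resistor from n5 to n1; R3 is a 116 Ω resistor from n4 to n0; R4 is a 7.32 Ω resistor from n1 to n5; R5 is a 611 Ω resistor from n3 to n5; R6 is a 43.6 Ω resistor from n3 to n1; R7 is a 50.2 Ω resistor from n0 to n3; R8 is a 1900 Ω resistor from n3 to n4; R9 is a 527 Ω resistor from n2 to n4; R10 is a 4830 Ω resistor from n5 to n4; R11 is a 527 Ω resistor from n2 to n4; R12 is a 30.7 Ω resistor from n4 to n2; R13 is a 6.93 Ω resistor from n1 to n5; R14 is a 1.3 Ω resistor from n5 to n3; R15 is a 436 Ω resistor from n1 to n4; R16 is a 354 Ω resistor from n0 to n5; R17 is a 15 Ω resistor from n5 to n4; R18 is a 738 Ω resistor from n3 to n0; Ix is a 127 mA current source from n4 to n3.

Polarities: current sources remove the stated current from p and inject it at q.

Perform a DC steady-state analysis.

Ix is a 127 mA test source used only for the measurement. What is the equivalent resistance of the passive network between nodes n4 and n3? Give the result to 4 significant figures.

R_eq = 6.547 Ω

Element admittances at DC:
  Y(R1) = 0.1529 S between n1,n4
  Y(R2) = 0.06410 S between n5,n1
  Y(R3) = 0.008621 S between n4,n0
  Y(R4) = 0.1366 S between n1,n5
  Y(R5) = 0.001637 S between n3,n5
  Y(R6) = 0.02294 S between n3,n1
  Y(R7) = 0.01992 S between n0,n3
  Y(R8) = 0.0005263 S between n3,n4
  Y(R9) = 0.001898 S between n2,n4
  Y(R10) = 0.0002070 S between n5,n4
  Y(R11) = 0.001898 S between n2,n4
  Y(R12) = 0.03257 S between n4,n2
  Y(R13) = 0.1443 S between n1,n5
  Y(R14) = 0.7692 S between n5,n3
  Y(R15) = 0.002294 S between n1,n4
  Y(R16) = 0.002825 S between n0,n5
  Y(R17) = 0.06667 S between n5,n4
  Y(R18) = 0.001355 S between n3,n0
  Ix: injects 0.127 A into n3 (from n4)
Assemble and solve the 5×5 MNA system:
  V(n1)=-0.1122  V(n2)=-0.5997  V(n3)=0.2318  V(n4)=-0.5997  V(n5)=0.08425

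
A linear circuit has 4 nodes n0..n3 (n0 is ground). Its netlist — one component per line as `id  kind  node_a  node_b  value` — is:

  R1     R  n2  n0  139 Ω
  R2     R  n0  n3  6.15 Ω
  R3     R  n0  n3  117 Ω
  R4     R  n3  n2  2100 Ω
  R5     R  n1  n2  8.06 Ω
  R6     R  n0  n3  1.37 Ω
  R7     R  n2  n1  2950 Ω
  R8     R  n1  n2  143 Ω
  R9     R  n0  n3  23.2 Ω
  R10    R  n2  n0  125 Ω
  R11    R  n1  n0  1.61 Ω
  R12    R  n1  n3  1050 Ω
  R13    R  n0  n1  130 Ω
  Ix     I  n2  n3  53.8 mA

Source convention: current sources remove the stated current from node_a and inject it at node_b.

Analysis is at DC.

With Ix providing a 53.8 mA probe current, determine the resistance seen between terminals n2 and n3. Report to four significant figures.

MNA unknowns: 3 node voltages V₁..V_3
R1: Y=0.007194 on G[2,0]
R2: Y=0.1626 on G[0,3]
R3: Y=0.008547 on G[0,3]
R4: Y=0.0004762 on G[3,2]
R5: Y=0.1241 on G[1,2]
R6: Y=0.7299 on G[0,3]
R7: Y=0.0003390 on G[2,1]
R8: Y=0.006993 on G[1,2]
R9: Y=0.04310 on G[0,3]
R10: Y=0.008000 on G[2,0]
R11: Y=0.6211 on G[1,0]
R12: Y=0.0009524 on G[1,3]
R13: Y=0.007692 on G[0,1]
Ix: z[2]−=0.0538, z[3]+=0.0538
solve → V1=-0.07455, V2=-0.4322, V3=0.05660

R_eq = 9.086 Ω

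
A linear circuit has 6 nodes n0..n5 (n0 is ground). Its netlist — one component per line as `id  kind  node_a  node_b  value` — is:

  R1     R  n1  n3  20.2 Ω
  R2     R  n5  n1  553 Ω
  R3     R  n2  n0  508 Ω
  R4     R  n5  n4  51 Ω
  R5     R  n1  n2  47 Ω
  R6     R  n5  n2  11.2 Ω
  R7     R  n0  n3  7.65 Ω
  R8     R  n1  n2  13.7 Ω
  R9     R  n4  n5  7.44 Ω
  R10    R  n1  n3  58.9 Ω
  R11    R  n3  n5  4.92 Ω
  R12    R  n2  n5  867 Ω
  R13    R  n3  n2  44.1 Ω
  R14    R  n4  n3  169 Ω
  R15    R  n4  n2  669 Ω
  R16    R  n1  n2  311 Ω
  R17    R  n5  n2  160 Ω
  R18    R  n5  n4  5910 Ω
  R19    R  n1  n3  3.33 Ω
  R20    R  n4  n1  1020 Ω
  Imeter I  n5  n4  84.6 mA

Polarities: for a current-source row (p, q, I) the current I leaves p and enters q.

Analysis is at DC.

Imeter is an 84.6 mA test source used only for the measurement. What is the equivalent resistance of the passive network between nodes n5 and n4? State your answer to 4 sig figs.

Element admittances at DC:
  Y(R1) = 0.04950 S between n1,n3
  Y(R2) = 0.001808 S between n5,n1
  Y(R3) = 0.001969 S between n2,n0
  Y(R4) = 0.01961 S between n5,n4
  Y(R5) = 0.02128 S between n1,n2
  Y(R6) = 0.08929 S between n5,n2
  Y(R7) = 0.1307 S between n0,n3
  Y(R8) = 0.07299 S between n1,n2
  Y(R9) = 0.1344 S between n4,n5
  Y(R10) = 0.01698 S between n1,n3
  Y(R11) = 0.2033 S between n3,n5
  Y(R12) = 0.001153 S between n2,n5
  Y(R13) = 0.02268 S between n3,n2
  Y(R14) = 0.005917 S between n4,n3
  Y(R15) = 0.001495 S between n4,n2
  Y(R16) = 0.003215 S between n1,n2
  Y(R17) = 0.006250 S between n5,n2
  Y(R18) = 0.0001692 S between n5,n4
  Y(R19) = 0.3003 S between n1,n3
  Y(R20) = 0.0009804 S between n4,n1
  Imeter: injects 0.0846 A into n4 (from n5)
Assemble and solve the 5×5 MNA system:
  V(n1)=0.0004214  V(n2)=-0.002960  V(n3)=4.458e-05  V(n4)=0.5061  V(n5)=-0.01500

R_eq = 6.160 Ω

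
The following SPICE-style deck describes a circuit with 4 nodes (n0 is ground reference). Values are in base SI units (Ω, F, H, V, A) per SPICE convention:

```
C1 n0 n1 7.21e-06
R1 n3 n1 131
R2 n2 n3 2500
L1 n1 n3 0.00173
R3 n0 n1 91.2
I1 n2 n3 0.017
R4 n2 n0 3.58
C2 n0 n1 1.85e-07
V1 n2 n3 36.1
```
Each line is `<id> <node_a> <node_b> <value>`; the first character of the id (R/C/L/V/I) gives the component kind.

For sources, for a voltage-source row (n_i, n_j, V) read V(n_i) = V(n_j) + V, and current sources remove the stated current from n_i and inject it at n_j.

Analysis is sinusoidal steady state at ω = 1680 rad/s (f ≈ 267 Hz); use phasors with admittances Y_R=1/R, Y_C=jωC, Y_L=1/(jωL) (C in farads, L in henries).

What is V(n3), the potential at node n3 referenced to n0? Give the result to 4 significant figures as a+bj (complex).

-34.57+1.482j V

MNA unknowns: 3 node voltages V₁..V_3 plus 1 source current (V1)
C1: Y=0.000+0.01211j on G[0,1]
R1: Y=0.007634+0.000j on G[3,1]
R2: Y=0.0004000+0.000j on G[2,3]
L1: Y=0.000-0.3441j on G[1,3]
R3: Y=0.01096+0.000j on G[0,1]
I1: z[2]−=0.017, z[3]+=0.017
R4: Y=0.2793+0.000j on G[2,0]
C2: Y=0.000+0.0003108j on G[0,1]
V1: row V2−V3=36.1, i_V1 at 2,3
solve → V1=-35.75+2.747j, V2=1.526+1.482j, V3=-34.57+1.482j
aux → i_V1=-0.4576-0.4140j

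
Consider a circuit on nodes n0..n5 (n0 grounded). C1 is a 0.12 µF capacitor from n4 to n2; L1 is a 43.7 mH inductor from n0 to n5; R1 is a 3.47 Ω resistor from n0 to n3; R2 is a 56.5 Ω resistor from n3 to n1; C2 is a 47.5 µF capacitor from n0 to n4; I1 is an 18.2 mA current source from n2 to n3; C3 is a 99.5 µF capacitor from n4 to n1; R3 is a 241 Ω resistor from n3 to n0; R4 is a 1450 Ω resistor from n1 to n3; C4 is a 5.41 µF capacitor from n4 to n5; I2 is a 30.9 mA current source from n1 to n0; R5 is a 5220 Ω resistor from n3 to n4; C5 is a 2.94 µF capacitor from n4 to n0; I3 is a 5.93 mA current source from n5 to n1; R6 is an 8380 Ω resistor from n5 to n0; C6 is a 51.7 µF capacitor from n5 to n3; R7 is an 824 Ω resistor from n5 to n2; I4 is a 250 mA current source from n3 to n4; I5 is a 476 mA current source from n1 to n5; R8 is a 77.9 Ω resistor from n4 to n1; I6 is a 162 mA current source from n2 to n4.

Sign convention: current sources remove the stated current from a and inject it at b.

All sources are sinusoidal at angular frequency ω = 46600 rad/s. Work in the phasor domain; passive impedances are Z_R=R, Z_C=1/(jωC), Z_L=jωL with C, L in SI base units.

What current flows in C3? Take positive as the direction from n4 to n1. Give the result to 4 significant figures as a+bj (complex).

MNA unknowns: 5 node voltages V₁..V_5
C1: Y=0.000+0.005592j on G[4,2]
L1: Y=0.000-0.0004911j on G[0,5]
R1: Y=0.2882+0.000j on G[0,3]
R2: Y=0.01770+0.000j on G[3,1]
C2: Y=0.000+2.214j on G[0,4]
I1: z[2]−=0.0182, z[3]+=0.0182
C3: Y=0.000+4.637j on G[4,1]
R3: Y=0.004149+0.000j on G[3,0]
R4: Y=0.0006897+0.000j on G[1,3]
C4: Y=0.000+0.2521j on G[4,5]
I2: z[1]−=0.0309, z[0]+=0.0309
R5: Y=0.0001916+0.000j on G[3,4]
C5: Y=0.000+0.1370j on G[4,0]
I3: z[5]−=0.00593, z[1]+=0.00593
R6: Y=0.0001193+0.000j on G[5,0]
C6: Y=0.000+2.409j on G[5,3]
R7: Y=0.001214+0.000j on G[5,2]
I4: z[3]−=0.25, z[4]+=0.25
I5: z[1]−=0.476, z[5]+=0.476
R8: Y=0.01284+0.000j on G[4,1]
I6: z[2]−=0.162, z[4]+=0.162
solve → V1=0.02009+0.1722j, V2=-6.721+30.75j, V3=0.4234-0.1741j, V4=0.02176+0.06576j, V5=0.3996-0.3248j

0.4935+0.007735j A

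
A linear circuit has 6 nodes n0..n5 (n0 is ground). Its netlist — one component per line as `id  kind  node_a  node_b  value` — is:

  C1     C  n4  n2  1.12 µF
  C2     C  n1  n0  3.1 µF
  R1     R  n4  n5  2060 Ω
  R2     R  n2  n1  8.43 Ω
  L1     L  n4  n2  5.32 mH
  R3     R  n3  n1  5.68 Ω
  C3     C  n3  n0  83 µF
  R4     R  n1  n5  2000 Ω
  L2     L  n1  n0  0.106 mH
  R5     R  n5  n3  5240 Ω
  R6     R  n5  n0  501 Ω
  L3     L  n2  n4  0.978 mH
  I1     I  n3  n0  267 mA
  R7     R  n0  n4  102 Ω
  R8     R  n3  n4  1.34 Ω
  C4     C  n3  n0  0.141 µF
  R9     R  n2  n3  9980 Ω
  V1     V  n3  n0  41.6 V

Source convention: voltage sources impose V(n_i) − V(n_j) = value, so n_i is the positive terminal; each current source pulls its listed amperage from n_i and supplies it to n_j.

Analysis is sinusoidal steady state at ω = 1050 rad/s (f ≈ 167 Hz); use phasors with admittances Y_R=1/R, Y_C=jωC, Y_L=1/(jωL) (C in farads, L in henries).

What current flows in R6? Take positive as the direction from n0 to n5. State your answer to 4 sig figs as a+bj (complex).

-0.01588-0.0006041j A

MNA unknowns: 5 node voltages V₁..V_5 plus 1 source current (V1)
C1: Y=0.000+0.001176j on G[4,2]
C2: Y=0.000+0.003255j on G[1,0]
R1: Y=0.0004854+0.000j on G[4,5]
R2: Y=0.1186+0.000j on G[2,1]
L1: Y=0.000-0.1790j on G[4,2]
R3: Y=0.1761+0.000j on G[3,1]
C3: Y=0.000+0.08715j on G[3,0]
R4: Y=0.0005000+0.000j on G[1,5]
L2: Y=0.000-8.985j on G[1,0]
R5: Y=0.0001908+0.000j on G[5,3]
R6: Y=0.001996+0.000j on G[5,0]
L3: Y=0.000-0.9738j on G[2,4]
I1: z[3]−=0.267, z[0]+=0.267
R7: Y=0.009804+0.000j on G[0,4]
R8: Y=0.7463+0.000j on G[3,4]
C4: Y=0.000+0.0001480j on G[3,0]
R9: Y=0.0001002+0.000j on G[2,3]
V1: row V3−V0=41.6, i_V1 at 3,0
solve → V1=0.08085+1.277j, V2=35.11-2.945j, V3=41.60+0.000j, V4=35.55+0.6626j, V5=7.955+0.3027j
aux → i_V1=-12.10-2.913j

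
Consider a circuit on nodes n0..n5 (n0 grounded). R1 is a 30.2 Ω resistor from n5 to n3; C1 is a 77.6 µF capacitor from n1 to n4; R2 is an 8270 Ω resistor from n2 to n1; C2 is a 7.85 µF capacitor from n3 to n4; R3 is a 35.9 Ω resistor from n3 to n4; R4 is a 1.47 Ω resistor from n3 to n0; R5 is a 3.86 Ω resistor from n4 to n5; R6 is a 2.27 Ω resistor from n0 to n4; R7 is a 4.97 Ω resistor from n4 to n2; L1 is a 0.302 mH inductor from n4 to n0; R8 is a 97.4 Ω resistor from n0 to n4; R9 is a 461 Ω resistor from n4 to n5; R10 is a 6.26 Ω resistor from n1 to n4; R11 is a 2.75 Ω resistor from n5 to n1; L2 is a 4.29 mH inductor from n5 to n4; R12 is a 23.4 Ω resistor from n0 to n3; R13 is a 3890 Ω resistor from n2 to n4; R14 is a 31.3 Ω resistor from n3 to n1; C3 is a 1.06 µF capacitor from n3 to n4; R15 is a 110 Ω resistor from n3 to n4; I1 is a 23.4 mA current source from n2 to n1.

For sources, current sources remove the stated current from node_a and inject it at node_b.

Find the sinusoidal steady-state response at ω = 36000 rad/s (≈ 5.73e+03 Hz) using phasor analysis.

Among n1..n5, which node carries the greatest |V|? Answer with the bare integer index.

MNA unknowns: 5 node voltages V₁..V_5
R1: Y=0.03311+0.000j on G[5,3]
C1: Y=0.000+2.794j on G[1,4]
R2: Y=0.0001209+0.000j on G[2,1]
C2: Y=0.000+0.2826j on G[3,4]
R3: Y=0.02786+0.000j on G[3,4]
R4: Y=0.6803+0.000j on G[3,0]
R5: Y=0.2591+0.000j on G[4,5]
R6: Y=0.4405+0.000j on G[0,4]
R7: Y=0.2012+0.000j on G[4,2]
L1: Y=0.000-0.09198j on G[4,0]
R8: Y=0.01027+0.000j on G[0,4]
R9: Y=0.002169+0.000j on G[4,5]
R10: Y=0.1597+0.000j on G[1,4]
R11: Y=0.3636+0.000j on G[5,1]
L2: Y=0.000-0.006475j on G[5,4]
R12: Y=0.04274+0.000j on G[0,3]
R13: Y=0.0002571+0.000j on G[2,4]
R14: Y=0.03195+0.000j on G[3,1]
C3: Y=0.000+0.03816j on G[3,4]
R15: Y=0.009091+0.000j on G[3,4]
I1: z[2]−=0.0234, z[1]+=0.0234
solve → V1=0.001261-0.007751j, V2=-0.1159+0.0004823j, V3=-0.0002042-0.0002747j, V4=0.0002281+0.0004872j, V5=0.0008221-0.004098j

2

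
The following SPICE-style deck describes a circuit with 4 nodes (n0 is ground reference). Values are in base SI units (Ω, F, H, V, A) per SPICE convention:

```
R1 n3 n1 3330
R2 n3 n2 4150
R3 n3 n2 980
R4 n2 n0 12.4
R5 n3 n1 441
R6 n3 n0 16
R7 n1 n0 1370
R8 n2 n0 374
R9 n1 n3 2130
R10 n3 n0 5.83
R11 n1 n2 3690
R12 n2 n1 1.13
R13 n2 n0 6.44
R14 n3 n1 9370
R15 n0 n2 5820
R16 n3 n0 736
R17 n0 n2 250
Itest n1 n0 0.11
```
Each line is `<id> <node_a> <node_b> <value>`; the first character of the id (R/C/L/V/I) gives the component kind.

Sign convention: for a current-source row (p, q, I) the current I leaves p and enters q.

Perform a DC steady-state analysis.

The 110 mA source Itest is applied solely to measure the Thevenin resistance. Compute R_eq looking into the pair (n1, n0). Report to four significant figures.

R_eq = 5.126 Ω

Apply KCL at each of the 3 non-ground nodes and solve the resulting linear system.
Node n1: branches {R1, R5, R7, R9, R11, R12, R14, Itest} → V_1 = -0.5638
Node n2: branches {R2, R3, R4, R8, R11, R12, R13, R15, R17} → V_2 = -0.4420
Node n3: branches {R1, R2, R3, R5, R6, R9, R10, R14, R16} → V_3 = -0.009718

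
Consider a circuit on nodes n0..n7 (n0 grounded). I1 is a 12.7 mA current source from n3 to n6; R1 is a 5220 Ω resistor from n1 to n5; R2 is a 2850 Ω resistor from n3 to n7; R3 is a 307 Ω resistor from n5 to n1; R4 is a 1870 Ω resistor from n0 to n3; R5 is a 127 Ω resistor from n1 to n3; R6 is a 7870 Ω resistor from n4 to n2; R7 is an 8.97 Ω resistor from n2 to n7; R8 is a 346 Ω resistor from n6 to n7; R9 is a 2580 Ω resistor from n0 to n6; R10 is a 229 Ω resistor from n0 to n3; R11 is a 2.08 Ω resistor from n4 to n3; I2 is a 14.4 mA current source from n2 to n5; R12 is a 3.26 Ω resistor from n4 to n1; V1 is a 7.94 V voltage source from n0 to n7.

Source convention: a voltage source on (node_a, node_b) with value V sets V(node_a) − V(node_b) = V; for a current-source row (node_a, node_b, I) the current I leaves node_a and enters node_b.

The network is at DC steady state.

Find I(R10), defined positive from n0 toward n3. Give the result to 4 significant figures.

0.001716 A

Element admittances at DC:
  I1: injects 0.0127 A into n6 (from n3)
  Y(R1) = 0.0001916 S between n1,n5
  Y(R2) = 0.0003509 S between n3,n7
  Y(R3) = 0.003257 S between n5,n1
  Y(R4) = 0.0005348 S between n0,n3
  Y(R5) = 0.007874 S between n1,n3
  Y(R6) = 0.0001271 S between n4,n2
  Y(R7) = 0.1115 S between n2,n7
  Y(R8) = 0.002890 S between n6,n7
  Y(R9) = 0.0003876 S between n0,n6
  Y(R10) = 0.004367 S between n0,n3
  Y(R11) = 0.4808 S between n4,n3
  I2: injects 0.0144 A into n5 (from n2)
  Y(R12) = 0.3067 S between n4,n1
  V1: constraint V(n0)−V(n7) = 7.94
Assemble and solve the 8×8 MNA system:
  V(n1)=-0.3210  V(n2)=-8.060  V(n3)=-0.3929  V(n4)=-0.3661  V(n5)=3.854  V(n6)=-3.127  V(n7)=-7.940
  i(V1)=-0.003138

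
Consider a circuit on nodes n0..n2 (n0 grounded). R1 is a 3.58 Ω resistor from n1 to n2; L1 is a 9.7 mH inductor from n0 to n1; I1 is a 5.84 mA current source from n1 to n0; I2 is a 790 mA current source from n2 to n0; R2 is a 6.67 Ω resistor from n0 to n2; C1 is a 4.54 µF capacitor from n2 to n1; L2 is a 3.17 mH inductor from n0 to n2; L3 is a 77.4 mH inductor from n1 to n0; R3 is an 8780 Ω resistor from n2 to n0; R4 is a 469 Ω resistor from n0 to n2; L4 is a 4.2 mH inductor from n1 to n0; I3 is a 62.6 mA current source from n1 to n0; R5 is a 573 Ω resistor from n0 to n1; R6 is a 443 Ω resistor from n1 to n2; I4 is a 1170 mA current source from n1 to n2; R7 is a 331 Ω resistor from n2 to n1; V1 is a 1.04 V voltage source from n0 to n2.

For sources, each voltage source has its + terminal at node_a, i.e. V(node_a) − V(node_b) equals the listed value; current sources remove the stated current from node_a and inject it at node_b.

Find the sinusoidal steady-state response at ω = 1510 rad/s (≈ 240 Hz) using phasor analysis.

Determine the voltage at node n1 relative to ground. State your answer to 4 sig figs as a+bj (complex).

-3.271-2.626j V

MNA unknowns: 2 node voltages V₁..V_2 plus 1 source current (V1)
R1: Y=0.2793+0.000j on G[1,2]
L1: Y=0.000-0.06827j on G[0,1]
I1: z[1]−=0.00584, z[0]+=0.00584
I2: z[2]−=0.79, z[0]+=0.79
R2: Y=0.1499+0.000j on G[0,2]
C1: Y=0.000+0.006855j on G[2,1]
L2: Y=0.000-0.2089j on G[0,2]
L3: Y=0.000-0.008556j on G[1,0]
R3: Y=0.0001139+0.000j on G[2,0]
R4: Y=0.002132+0.000j on G[0,2]
L4: Y=0.000-0.1577j on G[1,0]
I3: z[1]−=0.0626, z[0]+=0.0626
R5: Y=0.001745+0.000j on G[0,1]
R6: Y=0.002257+0.000j on G[1,2]
I4: z[1]−=1.17, z[2]+=1.17
R7: Y=0.003021+0.000j on G[2,1]
V1: row V0−V2=1.04, i_V1 at 0,2
solve → V1=-3.271-2.626j, V2=-1.040+0.000j
aux → i_V1=0.07876+0.9798j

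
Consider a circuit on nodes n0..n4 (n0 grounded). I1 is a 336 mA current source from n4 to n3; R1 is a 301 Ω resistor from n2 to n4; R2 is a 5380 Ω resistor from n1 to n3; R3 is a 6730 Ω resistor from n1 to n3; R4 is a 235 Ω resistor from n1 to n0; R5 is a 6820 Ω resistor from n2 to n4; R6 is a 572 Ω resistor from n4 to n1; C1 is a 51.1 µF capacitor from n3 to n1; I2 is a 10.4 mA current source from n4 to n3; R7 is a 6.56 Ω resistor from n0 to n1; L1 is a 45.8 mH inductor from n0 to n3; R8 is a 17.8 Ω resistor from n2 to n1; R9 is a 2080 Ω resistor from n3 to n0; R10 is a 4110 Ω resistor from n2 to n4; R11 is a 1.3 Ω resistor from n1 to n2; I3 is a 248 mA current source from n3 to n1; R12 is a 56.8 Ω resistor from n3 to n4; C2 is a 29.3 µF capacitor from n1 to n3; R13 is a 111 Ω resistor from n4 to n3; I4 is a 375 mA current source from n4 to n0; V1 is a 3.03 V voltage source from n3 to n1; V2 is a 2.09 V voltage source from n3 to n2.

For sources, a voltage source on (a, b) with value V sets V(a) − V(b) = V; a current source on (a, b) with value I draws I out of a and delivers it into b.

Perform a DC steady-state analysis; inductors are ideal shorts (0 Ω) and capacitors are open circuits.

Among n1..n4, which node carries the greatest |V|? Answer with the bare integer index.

Apply KCL at each of the 4 non-ground nodes and solve the resulting linear system.
Node n1: branches {R2, R3, R4, R6, C1, R7, R8, R11, I3, C2, V1} → V_1 = -3.030
Node n2: branches {R1, R5, R8, R10, R11, V2} → V_2 = -2.090
Node n3: branches {I1, R2, R3, C1, I2, L1, R9, I3, R12, C2, R13, V1, V2} → V_3 = 0.000
Node n4: branches {I1, R1, R5, R6, I2, R10, R12, R13, I4} → V_4 = -22.90
Source currents: i(L1)=-0.09978, i(V1)=-1.465, i(V2)=0.8531

4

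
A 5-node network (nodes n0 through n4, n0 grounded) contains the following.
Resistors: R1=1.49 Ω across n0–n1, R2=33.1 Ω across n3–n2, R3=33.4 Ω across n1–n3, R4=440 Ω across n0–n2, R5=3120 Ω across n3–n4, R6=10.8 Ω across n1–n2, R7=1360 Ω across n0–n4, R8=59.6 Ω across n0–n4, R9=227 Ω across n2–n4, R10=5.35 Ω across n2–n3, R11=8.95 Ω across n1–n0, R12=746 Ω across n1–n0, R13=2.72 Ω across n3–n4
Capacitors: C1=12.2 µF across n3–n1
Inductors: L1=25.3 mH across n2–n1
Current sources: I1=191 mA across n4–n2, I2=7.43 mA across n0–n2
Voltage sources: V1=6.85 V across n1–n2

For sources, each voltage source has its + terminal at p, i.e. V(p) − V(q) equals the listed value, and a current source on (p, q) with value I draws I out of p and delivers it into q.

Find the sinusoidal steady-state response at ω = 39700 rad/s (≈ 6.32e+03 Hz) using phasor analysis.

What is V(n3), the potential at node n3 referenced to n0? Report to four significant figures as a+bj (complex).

Apply KCL at each of the 4 non-ground nodes and solve the resulting linear system.
Node n1: branches {R1, R3, C1, L1, R6, R11, R12, V1} → V_1 = 0.07151-0.05525j
Node n2: branches {R2, L1, R4, R6, R9, I1, R10, I2, V1} → V_2 = -6.778-0.05525j
Node n3: branches {R2, R3, C1, R5, R10, R13} → V_3 = -1.411+2.630j
Node n4: branches {R5, R7, R8, R9, I1, R13} → V_4 = -1.898+2.481j
Source currents: i(V1)=-2.035-0.5874j

-1.411+2.630j V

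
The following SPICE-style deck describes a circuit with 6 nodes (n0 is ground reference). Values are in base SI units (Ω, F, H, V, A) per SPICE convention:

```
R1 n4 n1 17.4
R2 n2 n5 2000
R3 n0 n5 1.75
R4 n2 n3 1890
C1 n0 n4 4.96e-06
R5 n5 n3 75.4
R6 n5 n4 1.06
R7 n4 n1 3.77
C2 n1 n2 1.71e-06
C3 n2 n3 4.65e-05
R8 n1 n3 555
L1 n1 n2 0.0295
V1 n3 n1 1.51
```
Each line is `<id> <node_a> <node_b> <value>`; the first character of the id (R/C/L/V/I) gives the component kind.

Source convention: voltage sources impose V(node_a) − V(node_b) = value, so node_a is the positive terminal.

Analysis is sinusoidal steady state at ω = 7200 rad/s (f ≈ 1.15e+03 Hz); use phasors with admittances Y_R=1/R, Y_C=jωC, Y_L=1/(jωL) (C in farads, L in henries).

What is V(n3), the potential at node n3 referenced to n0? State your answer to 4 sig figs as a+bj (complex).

Apply KCL at each of the 5 non-ground nodes and solve the resulting linear system.
Node n1: branches {R1, R7, C2, R8, L1, V1} → V_1 = -0.08148+0.002022j
Node n2: branches {R2, R4, C2, C3, L1} → V_2 = 1.395+0.004007j
Node n3: branches {R4, R5, C3, R8, V1} → V_3 = 1.429+0.002022j
Node n4: branches {R1, C1, R6, R7} → V_4 = -0.02061+0.002057j
Node n5: branches {R2, R3, R5, R6} → V_5 = 0.0001285+0.001288j
Source currents: i(V1)=-0.02235-0.01124j

1.429+0.002022j V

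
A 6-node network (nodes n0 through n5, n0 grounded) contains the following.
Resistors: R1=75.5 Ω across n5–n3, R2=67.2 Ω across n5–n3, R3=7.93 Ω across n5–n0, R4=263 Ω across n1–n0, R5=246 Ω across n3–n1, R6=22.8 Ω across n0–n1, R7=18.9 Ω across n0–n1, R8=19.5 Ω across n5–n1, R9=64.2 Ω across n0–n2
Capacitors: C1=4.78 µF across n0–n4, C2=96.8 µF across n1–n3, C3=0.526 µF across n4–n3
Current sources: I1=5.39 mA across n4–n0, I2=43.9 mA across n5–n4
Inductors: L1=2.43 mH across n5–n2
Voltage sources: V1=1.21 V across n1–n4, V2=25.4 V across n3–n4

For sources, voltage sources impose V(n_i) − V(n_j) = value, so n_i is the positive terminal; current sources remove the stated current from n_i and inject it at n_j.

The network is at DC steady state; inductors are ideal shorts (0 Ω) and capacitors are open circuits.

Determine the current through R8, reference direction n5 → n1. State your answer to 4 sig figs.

0.2373 A

Element admittances at DC:
  Y(R1) = 0.01325 S between n5,n3
  Y(R2) = 0.01488 S between n5,n3
  Y(C1) = 0.000 S between n0,n4
  Y(R3) = 0.1261 S between n5,n0
  Y(R4) = 0.003802 S between n1,n0
  Y(R5) = 0.004065 S between n3,n1
  Y(R6) = 0.04386 S between n0,n1
  Y(R7) = 0.05291 S between n0,n1
  I1: injects 0.00539 A into n0 (from n4)
  Y(R8) = 0.05128 S between n5,n1
  L1: short n5↔n2 (DC inductor)
  Y(C2) = 0.000 S between n1,n3
  I2: injects 0.0439 A into n4 (from n5)
  Y(R9) = 0.01558 S between n0,n2
  Y(C3) = 0.000 S between n4,n3
  V1: constraint V(n1)−V(n4) = 1.21
  V2: constraint V(n3)−V(n4) = 25.4
Assemble and solve the 8×8 MNA system:
  V(n1)=-2.729  V(n2)=1.899  V(n3)=21.46  V(n4)=-3.939  V(n5)=1.899
  i(L1)=0.02958  i(V1)=0.6100  i(V2)=-0.6486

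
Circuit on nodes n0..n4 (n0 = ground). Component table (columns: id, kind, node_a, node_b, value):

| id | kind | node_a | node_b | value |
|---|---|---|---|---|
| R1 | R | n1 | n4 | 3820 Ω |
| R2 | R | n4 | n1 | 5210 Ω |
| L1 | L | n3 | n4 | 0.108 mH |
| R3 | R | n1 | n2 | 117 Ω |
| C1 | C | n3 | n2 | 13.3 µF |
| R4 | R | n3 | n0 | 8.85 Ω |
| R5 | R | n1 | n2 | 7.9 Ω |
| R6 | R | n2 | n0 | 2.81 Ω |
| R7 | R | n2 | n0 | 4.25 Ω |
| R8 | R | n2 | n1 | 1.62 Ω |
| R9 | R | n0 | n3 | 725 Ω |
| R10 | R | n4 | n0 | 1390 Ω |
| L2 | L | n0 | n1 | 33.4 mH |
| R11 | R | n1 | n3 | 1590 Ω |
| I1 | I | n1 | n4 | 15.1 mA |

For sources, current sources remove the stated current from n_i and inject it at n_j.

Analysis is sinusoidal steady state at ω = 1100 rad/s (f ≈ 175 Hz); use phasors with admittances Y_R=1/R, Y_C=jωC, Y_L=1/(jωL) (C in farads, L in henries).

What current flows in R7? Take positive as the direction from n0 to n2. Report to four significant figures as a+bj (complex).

Apply KCL at each of the 4 non-ground nodes and solve the resulting linear system.
Node n1: branches {R1, R2, R3, R5, R8, L2, R11, I1} → V_1 = -0.04454+3.119e-05j
Node n2: branches {R3, C1, R5, R6, R7, R8} → V_2 = -0.02472+0.001669j
Node n3: branches {L1, C1, R4, R9, R11} → V_3 = 0.1269-0.01912j
Node n4: branches {R1, R2, L1, R10, I1} → V_4 = 0.1269-0.01734j

0.005815-0.0003927j A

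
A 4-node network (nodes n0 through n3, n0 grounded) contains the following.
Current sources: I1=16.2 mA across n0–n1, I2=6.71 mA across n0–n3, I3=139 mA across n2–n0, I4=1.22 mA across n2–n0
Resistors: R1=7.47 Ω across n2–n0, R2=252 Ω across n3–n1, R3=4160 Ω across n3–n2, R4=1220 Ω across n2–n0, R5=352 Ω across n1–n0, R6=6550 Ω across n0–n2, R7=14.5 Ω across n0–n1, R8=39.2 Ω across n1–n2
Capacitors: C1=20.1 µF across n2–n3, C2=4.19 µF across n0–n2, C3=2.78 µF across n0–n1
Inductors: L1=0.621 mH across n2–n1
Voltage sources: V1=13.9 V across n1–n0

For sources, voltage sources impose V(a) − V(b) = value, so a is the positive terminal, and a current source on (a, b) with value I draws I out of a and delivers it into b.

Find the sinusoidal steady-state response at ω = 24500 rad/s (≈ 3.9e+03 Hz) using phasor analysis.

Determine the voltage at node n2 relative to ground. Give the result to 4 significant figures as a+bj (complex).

Element admittances at ω=24500 rad/s:
  I1: injects 0.0162 A into n1 (from n0)
  I2: injects 0.00671 A into n3 (from n0)
  Y(R1) = 0.1339+0.000j S between n2,n0
  Y(R2) = 0.003968+0.000j S between n3,n1
  Y(R3) = 0.0002404+0.000j S between n3,n2
  Y(R4) = 0.0008197+0.000j S between n2,n0
  Y(C1) = 0.000+0.4924j S between n2,n3
  I3: injects 0.139 A into n0 (from n2)
  Y(L1) = 0.000-0.06573j S between n2,n1
  Y(R5) = 0.002841+0.000j S between n1,n0
  Y(C2) = 0.000+0.1027j S between n0,n2
  Y(R6) = 0.0001527+0.000j S between n0,n2
  Y(R7) = 0.06897+0.000j S between n0,n1
  I4: injects 0.00122 A into n0 (from n2)
  Y(R8) = 0.02551+0.000j S between n1,n2
  Y(C3) = 0.000+0.06811j S between n0,n1
  V1: constraint V(n1)−V(n0) = 13.9
Assemble and solve the 4×4 MNA system:
  V(n1)=13.90+0.000j  V(n2)=0.4104-5.649j  V(n3)=0.4570-5.771j
  i(V1)=-1.751-0.2271j

0.4104-5.649j V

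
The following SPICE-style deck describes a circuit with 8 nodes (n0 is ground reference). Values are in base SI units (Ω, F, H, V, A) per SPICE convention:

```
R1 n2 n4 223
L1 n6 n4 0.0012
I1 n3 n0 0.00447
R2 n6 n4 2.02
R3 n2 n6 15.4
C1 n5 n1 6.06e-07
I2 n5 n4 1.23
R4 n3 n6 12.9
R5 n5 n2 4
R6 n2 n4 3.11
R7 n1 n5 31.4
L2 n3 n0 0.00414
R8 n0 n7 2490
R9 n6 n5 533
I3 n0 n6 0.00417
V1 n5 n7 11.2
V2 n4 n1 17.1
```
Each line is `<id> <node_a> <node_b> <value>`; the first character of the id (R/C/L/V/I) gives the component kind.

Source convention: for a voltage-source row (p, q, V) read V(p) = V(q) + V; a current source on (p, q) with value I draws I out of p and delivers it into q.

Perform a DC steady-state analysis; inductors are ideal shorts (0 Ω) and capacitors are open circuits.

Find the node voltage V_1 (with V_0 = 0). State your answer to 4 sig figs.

-16.94 V

Element admittances at DC:
  Y(R1) = 0.004484 S between n2,n4
  L1: short n6↔n4 (DC inductor)
  I1: injects 0.00447 A into n0 (from n3)
  Y(R2) = 0.4950 S between n6,n4
  Y(R3) = 0.06494 S between n2,n6
  Y(C1) = 0.000 S between n5,n1
  I2: injects 1.23 A into n4 (from n5)
  Y(R4) = 0.07752 S between n3,n6
  Y(R5) = 0.2500 S between n5,n2
  Y(R6) = 0.3215 S between n2,n4
  Y(R7) = 0.03185 S between n1,n5
  L2: short n3↔n0 (DC inductor)
  Y(R8) = 0.0004016 S between n0,n7
  Y(R9) = 0.001876 S between n6,n5
  I3: injects 0.00417 A into n6 (from n0)
  V1: constraint V(n5)−V(n7) = 11.2
  V2: constraint V(n4)−V(n1) = 17.1
Assemble and solve the 11×11 MNA system:
  V(n1)=-16.94  V(n2)=-3.540  V(n3)=0.000  V(n4)=0.1601  V(n5)=-9.325  V(n6)=0.1601  V(n7)=-20.53
  i(L1)=-0.2663  i(L2)=0.007943  i(V1)=-0.008243  i(V2)=-0.2425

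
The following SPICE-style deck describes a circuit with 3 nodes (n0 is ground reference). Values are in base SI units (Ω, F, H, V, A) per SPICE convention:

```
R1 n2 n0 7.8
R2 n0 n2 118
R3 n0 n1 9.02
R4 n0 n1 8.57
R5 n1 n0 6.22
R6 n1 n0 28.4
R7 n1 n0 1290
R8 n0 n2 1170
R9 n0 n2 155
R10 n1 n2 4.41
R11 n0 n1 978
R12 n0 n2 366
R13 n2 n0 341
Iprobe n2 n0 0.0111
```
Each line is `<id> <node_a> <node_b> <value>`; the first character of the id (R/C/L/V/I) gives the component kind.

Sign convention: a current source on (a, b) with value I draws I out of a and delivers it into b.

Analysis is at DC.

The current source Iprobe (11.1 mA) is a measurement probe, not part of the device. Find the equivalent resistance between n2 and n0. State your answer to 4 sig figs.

R_eq = 3.361 Ω

Apply KCL at each of the 2 non-ground nodes and solve the resulting linear system.
Node n1: branches {R3, R4, R5, R6, R7, R10, R11} → V_1 = -0.01297
Node n2: branches {R1, R2, R8, R9, R10, R12, R13, Iprobe} → V_2 = -0.03730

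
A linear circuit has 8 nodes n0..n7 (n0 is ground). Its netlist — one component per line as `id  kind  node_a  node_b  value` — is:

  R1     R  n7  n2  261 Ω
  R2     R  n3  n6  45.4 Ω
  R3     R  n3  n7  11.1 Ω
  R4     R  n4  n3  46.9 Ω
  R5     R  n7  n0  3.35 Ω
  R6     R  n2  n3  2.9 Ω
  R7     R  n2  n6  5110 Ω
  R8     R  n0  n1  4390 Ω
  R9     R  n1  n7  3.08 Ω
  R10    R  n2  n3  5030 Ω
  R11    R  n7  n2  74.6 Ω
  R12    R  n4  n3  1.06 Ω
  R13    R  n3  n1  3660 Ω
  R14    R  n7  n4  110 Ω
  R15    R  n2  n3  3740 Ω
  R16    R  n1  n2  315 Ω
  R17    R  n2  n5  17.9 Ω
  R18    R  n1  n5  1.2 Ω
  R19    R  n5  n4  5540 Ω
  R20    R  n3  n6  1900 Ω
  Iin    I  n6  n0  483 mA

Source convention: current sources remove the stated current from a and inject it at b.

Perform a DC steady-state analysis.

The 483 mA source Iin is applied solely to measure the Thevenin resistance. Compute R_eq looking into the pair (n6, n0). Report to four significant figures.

R_eq = 53.79 Ω

Element admittances at DC:
  Y(R1) = 0.003831 S between n7,n2
  Y(R2) = 0.02203 S between n3,n6
  Y(R3) = 0.09009 S between n3,n7
  Y(R4) = 0.02132 S between n4,n3
  Y(R5) = 0.2985 S between n7,n0
  Y(R6) = 0.3448 S between n2,n3
  Y(R7) = 0.0001957 S between n2,n6
  Y(R8) = 0.0002278 S between n0,n1
  Y(R9) = 0.3247 S between n1,n7
  Y(R10) = 0.0001988 S between n2,n3
  Y(R11) = 0.01340 S between n7,n2
  Y(R12) = 0.9434 S between n4,n3
  Y(R13) = 0.0002732 S between n3,n1
  Y(R14) = 0.009091 S between n7,n4
  Y(R15) = 0.0002674 S between n2,n3
  Y(R16) = 0.003175 S between n1,n2
  Y(R17) = 0.05587 S between n2,n5
  Y(R18) = 0.8333 S between n1,n5
  Y(R19) = 0.0001805 S between n5,n4
  Y(R20) = 0.0005263 S between n3,n6
  Iin: injects 0.483 A into n0 (from n6)
Assemble and solve the 7×7 MNA system:
  V(n1)=-2.006  V(n2)=-4.267  V(n3)=-4.750  V(n4)=-4.721  V(n5)=-2.148  V(n6)=-25.98  V(n7)=-1.617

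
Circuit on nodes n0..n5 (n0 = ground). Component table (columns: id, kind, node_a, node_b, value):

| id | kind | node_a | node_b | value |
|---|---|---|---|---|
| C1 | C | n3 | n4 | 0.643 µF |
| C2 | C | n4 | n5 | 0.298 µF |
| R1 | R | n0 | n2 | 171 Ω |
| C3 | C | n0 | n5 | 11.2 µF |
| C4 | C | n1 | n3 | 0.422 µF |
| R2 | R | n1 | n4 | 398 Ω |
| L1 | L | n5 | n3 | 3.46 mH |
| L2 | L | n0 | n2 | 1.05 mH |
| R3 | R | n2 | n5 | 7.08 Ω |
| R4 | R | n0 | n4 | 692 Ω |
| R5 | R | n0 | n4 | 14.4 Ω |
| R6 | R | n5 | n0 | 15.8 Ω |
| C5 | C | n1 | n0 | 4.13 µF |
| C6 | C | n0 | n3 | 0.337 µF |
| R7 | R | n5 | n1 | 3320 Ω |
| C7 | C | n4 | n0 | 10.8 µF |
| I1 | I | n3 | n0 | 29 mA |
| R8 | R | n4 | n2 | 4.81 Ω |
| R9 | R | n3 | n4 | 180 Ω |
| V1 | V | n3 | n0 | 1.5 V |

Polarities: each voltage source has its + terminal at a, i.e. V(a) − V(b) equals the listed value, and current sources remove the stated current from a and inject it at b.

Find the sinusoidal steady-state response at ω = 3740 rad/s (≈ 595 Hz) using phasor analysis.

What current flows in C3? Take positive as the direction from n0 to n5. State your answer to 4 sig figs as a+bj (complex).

-0.02304-0.01207j A

Apply KCL at each of the 5 non-ground nodes and solve the resulting linear system.
Node n1: branches {C4, R2, C5, R7} → V_1 = 0.1240-0.01843j
Node n2: branches {R1, L2, R3, R8} → V_2 = 0.2837-0.04854j
Node n3: branches {C1, C4, L1, C6, I1, R9, V1} → V_3 = 1.500+0.000j
Node n4: branches {C1, C2, R2, R4, R5, C7, R8, R9} → V_4 = 0.2292-0.05673j
Node n5: branches {C2, C3, L1, R3, R6, R7} → V_5 = 0.2881-0.5499j
Source currents: i(V1)=-0.07839+0.08622j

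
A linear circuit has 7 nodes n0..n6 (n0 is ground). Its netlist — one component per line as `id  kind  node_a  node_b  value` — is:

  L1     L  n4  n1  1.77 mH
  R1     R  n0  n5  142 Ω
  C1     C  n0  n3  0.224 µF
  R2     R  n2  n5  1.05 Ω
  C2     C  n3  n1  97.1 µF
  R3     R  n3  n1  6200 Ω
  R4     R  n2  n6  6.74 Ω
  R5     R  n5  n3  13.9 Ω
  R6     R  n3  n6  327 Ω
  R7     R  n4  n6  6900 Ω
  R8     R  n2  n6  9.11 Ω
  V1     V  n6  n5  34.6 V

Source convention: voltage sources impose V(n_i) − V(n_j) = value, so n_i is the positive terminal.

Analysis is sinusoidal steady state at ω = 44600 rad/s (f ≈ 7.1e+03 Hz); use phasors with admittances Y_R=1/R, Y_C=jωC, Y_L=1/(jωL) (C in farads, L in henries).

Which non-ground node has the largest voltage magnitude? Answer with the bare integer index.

Apply KCL at each of the 6 non-ground nodes and solve the resulting linear system.
Node n1: branches {L1, C2, R3} → V_1 = 0.4325-0.6729j
Node n2: branches {R2, R4, R8} → V_2 = 6.425-0.6135j
Node n3: branches {C1, C2, R3, R5, R6} → V_3 = 0.4325-0.6718j
Node n4: branches {L1, R7} → V_4 = 0.4361-0.2929j
Node n5: branches {R1, R2, R5, V1} → V_5 = -0.9530-0.6135j
Node n6: branches {R4, R6, R7, R8, V1} → V_6 = 33.65-0.6135j
Source currents: i(V1)=-7.133-0.0001316j

6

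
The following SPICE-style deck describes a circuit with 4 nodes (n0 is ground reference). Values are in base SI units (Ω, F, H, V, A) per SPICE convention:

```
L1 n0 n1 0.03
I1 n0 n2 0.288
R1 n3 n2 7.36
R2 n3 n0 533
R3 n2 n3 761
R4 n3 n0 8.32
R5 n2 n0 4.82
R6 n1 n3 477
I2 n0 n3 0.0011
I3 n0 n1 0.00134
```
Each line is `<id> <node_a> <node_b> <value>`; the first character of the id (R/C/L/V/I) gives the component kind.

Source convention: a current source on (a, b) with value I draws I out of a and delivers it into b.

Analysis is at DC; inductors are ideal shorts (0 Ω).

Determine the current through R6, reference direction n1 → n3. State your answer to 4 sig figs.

Apply KCL at each of the 3 non-ground nodes and solve the resulting linear system.
Node n1: branches {L1, R6, I3} → V_1 = 0.000
Node n2: branches {I1, R1, R3, R5} → V_2 = 1.058
Node n3: branches {R1, R2, R3, R4, R6, I2} → V_3 = 0.5598
Source currents: i(L1)=-0.002514

-0.001174 A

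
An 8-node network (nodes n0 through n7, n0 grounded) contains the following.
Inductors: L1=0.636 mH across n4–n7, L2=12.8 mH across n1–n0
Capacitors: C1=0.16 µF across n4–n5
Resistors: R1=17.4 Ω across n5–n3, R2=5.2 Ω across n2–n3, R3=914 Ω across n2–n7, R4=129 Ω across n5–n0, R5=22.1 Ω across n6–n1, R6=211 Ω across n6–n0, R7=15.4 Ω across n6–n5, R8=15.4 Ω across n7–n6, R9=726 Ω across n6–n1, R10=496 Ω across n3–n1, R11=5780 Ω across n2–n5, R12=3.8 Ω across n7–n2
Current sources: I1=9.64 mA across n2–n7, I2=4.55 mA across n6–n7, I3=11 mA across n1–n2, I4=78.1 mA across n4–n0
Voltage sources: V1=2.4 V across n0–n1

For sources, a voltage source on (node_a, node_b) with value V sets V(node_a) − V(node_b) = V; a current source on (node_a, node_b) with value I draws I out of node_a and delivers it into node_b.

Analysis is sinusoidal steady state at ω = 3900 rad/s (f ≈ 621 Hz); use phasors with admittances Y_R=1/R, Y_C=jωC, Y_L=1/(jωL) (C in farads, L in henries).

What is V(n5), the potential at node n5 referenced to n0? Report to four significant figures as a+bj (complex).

-2.982-0.002227j V

Apply KCL at each of the 7 non-ground nodes and solve the resulting linear system.
Node n1: branches {R5, R9, R10, I3, L2, V1} → V_1 = -2.400+0.000j
Node n2: branches {R2, R3, I1, R11, I3, R12} → V_2 = -3.493+0.002268j
Node n3: branches {R1, R2, R10} → V_3 = -3.367+0.001224j
Node n4: branches {L1, C1, I4} → V_4 = -3.590-0.1910j
Node n5: branches {C1, R1, R4, R7, R11} → V_5 = -2.982-0.002227j
Node n6: branches {R5, R6, R7, I2, R8, R9} → V_6 = -2.997+0.0002881j
Node n7: branches {L1, R3, I1, I2, R8, R12} → V_7 = -3.589+0.003031j
Source currents: i(V1)=0.04078+0.04806j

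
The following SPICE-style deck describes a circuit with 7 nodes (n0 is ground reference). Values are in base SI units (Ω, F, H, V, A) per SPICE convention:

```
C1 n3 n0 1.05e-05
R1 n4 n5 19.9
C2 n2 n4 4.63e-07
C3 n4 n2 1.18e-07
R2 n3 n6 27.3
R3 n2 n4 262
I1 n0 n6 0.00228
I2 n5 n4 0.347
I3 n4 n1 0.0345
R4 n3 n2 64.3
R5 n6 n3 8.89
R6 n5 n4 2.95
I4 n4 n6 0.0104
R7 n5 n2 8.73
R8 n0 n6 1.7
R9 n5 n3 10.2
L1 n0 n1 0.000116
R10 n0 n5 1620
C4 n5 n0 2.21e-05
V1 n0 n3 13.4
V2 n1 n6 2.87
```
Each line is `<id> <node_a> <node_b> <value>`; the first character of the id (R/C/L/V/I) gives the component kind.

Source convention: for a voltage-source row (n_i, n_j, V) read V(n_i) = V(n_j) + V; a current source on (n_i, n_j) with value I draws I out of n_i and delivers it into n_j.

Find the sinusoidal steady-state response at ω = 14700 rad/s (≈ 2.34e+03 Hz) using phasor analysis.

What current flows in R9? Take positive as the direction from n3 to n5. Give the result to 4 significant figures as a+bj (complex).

Apply KCL at each of the 6 non-ground nodes and solve the resulting linear system.
Node n1: branches {I3, L1, V2} → V_1 = 0.1373+0.1092j
Node n2: branches {C2, C3, R3, R4, R7} → V_2 = -2.856+3.882j
Node n3: branches {C1, R2, R4, R5, R9, V1} → V_3 = -13.40+0.000j
Node n4: branches {R1, C2, C3, R3, I2, I3, R6, I4} → V_4 = -0.7114+4.189j
Node n5: branches {R1, I2, R6, R7, R9, R10, C4} → V_5 = -1.473+4.239j
Node n6: branches {R2, I1, R5, I4, R8, V2} → V_6 = -2.733+0.1092j
Source currents: i(V1)=-2.924-2.561j, i(V2)=-0.02952+0.08049j

-1.169-0.4156j A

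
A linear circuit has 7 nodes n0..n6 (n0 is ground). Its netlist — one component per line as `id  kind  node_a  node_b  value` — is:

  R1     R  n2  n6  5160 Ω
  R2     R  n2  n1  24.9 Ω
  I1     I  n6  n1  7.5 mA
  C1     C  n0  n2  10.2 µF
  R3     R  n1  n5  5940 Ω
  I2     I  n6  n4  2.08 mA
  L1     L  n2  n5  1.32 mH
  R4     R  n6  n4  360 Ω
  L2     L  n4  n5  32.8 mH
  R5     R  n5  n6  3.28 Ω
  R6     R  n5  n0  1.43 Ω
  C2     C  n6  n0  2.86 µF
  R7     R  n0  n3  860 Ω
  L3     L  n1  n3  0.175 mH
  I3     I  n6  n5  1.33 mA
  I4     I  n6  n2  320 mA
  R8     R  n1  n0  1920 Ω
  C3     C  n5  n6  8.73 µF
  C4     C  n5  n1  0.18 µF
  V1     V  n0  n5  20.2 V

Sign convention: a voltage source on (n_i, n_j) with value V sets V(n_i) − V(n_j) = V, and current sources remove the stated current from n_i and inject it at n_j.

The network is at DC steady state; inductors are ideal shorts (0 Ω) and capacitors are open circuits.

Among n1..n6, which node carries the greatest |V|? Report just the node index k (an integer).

Element admittances at DC:
  Y(R1) = 0.0001938 S between n2,n6
  Y(R2) = 0.04016 S between n2,n1
  I1: injects 0.0075 A into n1 (from n6)
  Y(C1) = 0.000 S between n0,n2
  Y(R3) = 0.0001684 S between n1,n5
  I2: injects 0.00208 A into n4 (from n6)
  L1: short n2↔n5 (DC inductor)
  Y(R4) = 0.002778 S between n6,n4
  L2: short n4↔n5 (DC inductor)
  Y(R5) = 0.3049 S between n5,n6
  Y(R6) = 0.6993 S between n5,n0
  Y(C2) = 0.000 S between n6,n0
  Y(R7) = 0.001163 S between n0,n3
  L3: short n1↔n3 (DC inductor)
  I3: injects 0.00133 A into n5 (from n6)
  I4: injects 0.32 A into n2 (from n6)
  Y(R8) = 0.0005208 S between n1,n0
  Y(C3) = 0.000 S between n5,n6
  Y(C4) = 0.000 S between n5,n1
  V1: constraint V(n0)−V(n5) = 20.2
Assemble and solve the 10×10 MNA system:
  V(n1)=-19.21  V(n2)=-20.20  V(n3)=-19.21  V(n4)=-20.20  V(n5)=-20.20  V(n6)=-21.27
  i(L1)=0.3595  i(L2)=-0.0009059  i(L3)=-0.02234  i(V1)=-14.16

6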